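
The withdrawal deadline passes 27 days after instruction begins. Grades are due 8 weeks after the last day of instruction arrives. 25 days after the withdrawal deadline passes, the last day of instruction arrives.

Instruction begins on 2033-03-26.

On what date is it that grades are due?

Instruction begins: Mar 26, 2033.
The withdrawal deadline passes: Mar 26, 2033 + 27 days = Apr 22, 2033.
The last day of instruction arrives: Apr 22, 2033 + 25 days = May 17, 2033.
Grades are due: May 17, 2033 + 8 weeks = Jul 12, 2033.

2033-07-12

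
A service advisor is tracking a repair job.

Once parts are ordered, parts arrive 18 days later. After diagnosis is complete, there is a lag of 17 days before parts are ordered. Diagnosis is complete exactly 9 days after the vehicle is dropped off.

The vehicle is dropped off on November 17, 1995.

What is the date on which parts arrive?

December 31, 1995

The vehicle is dropped off: Nov 17, 1995.
Diagnosis is complete: Nov 17, 1995 + 9 days = Nov 26, 1995.
Parts are ordered: Nov 26, 1995 + 17 days = Dec 13, 1995.
Parts arrive: Dec 13, 1995 + 18 days = Dec 31, 1995.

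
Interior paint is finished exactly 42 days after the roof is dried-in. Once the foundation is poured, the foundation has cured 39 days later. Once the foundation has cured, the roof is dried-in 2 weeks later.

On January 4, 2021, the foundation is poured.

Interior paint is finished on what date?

The foundation is poured: Jan 4, 2021.
The foundation has cured: Jan 4, 2021 + 39 days = Feb 12, 2021.
The roof is dried-in: Feb 12, 2021 + 2 weeks = Feb 26, 2021.
Interior paint is finished: Feb 26, 2021 + 42 days = Apr 9, 2021.

April 9, 2021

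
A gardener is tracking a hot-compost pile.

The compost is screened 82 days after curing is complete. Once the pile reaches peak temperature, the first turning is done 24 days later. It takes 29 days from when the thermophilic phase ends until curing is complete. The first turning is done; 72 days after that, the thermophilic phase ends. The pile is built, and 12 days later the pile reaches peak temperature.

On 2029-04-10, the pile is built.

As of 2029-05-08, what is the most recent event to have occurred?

The pile is built: Apr 10, 2029.
The pile reaches peak temperature: Apr 10, 2029 + 12 days = Apr 22, 2029.
The first turning is done: Apr 22, 2029 + 24 days = May 16, 2029.
The thermophilic phase ends: May 16, 2029 + 72 days = Jul 27, 2029.
Curing is complete: Jul 27, 2029 + 29 days = Aug 25, 2029.
The compost is screened: Aug 25, 2029 + 82 days = Nov 15, 2029.
May 8, 2029 falls between when the pile reaches peak temperature (Apr 22, 2029) and when the first turning is done (May 16, 2029).

The pile reaches peak temperature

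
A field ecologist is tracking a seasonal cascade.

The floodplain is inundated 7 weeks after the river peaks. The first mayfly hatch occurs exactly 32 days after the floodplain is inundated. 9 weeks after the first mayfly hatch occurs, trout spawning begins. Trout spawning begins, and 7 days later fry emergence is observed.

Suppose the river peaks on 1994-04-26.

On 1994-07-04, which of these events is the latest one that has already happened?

The river peaks: Apr 26, 1994.
The floodplain is inundated: Apr 26, 1994 + 7 weeks = Jun 14, 1994.
The first mayfly hatch occurs: Jun 14, 1994 + 32 days = Jul 16, 1994.
Trout spawning begins: Jul 16, 1994 + 9 weeks = Sep 17, 1994.
Fry emergence is observed: Sep 17, 1994 + 7 days = Sep 24, 1994.
Jul 4, 1994 falls between when the floodplain is inundated (Jun 14, 1994) and when the first mayfly hatch occurs (Jul 16, 1994).

The floodplain is inundated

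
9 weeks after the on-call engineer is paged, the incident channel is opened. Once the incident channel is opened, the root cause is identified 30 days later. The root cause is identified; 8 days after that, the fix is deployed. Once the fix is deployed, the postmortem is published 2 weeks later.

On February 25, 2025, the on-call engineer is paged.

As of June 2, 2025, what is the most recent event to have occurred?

The root cause is identified

The on-call engineer is paged: Feb 25, 2025.
The incident channel is opened: Feb 25, 2025 + 9 weeks = Apr 29, 2025.
The root cause is identified: Apr 29, 2025 + 30 days = May 29, 2025.
The fix is deployed: May 29, 2025 + 8 days = Jun 6, 2025.
The postmortem is published: Jun 6, 2025 + 2 weeks = Jun 20, 2025.
Jun 2, 2025 falls between when the root cause is identified (May 29, 2025) and when the fix is deployed (Jun 6, 2025).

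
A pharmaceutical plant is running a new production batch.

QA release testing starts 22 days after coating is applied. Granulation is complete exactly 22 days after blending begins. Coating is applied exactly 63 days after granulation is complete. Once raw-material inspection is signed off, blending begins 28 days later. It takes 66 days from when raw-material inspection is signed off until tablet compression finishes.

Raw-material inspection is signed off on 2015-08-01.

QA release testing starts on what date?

Raw-material inspection is signed off: Aug 1, 2015.
Blending begins: Aug 1, 2015 + 28 days = Aug 29, 2015.
Granulation is complete: Aug 29, 2015 + 22 days = Sep 20, 2015.
Coating is applied: Sep 20, 2015 + 63 days = Nov 22, 2015.
QA release testing starts: Nov 22, 2015 + 22 days = Dec 14, 2015.

2015-12-14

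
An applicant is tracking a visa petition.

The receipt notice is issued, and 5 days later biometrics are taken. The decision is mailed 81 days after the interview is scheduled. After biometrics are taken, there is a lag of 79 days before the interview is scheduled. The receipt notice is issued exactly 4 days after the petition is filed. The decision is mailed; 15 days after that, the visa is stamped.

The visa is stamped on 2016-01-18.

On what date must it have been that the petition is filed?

2015-07-18

The visa is stamped: Jan 18, 2016.
The decision is mailed: Jan 18, 2016 − 15 days = Jan 3, 2016.
The interview is scheduled: Jan 3, 2016 − 81 days = Oct 14, 2015.
Biometrics are taken: Oct 14, 2015 − 79 days = Jul 27, 2015.
The receipt notice is issued: Jul 27, 2015 − 5 days = Jul 22, 2015.
The petition is filed: Jul 22, 2015 − 4 days = Jul 18, 2015.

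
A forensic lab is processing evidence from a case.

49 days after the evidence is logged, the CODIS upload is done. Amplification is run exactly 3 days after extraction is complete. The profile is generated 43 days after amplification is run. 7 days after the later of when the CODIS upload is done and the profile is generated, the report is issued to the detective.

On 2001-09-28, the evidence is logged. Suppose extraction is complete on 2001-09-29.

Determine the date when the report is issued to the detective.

The evidence is logged: Sep 28, 2001.
The CODIS upload is done: Sep 28, 2001 + 49 days = Nov 16, 2001.
Extraction is complete: Sep 29, 2001.
Amplification is run: Sep 29, 2001 + 3 days = Oct 2, 2001.
The profile is generated: Oct 2, 2001 + 43 days = Nov 14, 2001.
Both prerequisites met — the CODIS upload is done (Nov 16, 2001), the profile is generated (Nov 14, 2001); the later is Nov 16, 2001.
The report is issued to the detective: Nov 16, 2001 + 7 days = Nov 23, 2001.

2001-11-23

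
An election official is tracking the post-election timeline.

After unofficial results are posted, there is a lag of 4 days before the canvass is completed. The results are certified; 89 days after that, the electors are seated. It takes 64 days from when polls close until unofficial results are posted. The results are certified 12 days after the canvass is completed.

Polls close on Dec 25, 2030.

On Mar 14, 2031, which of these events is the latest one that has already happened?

The canvass is completed

Polls close: Dec 25, 2030.
Unofficial results are posted: Dec 25, 2030 + 64 days = Feb 27, 2031.
The canvass is completed: Feb 27, 2031 + 4 days = Mar 3, 2031.
The results are certified: Mar 3, 2031 + 12 days = Mar 15, 2031.
The electors are seated: Mar 15, 2031 + 89 days = Jun 12, 2031.
Mar 14, 2031 falls between when the canvass is completed (Mar 3, 2031) and when the results are certified (Mar 15, 2031).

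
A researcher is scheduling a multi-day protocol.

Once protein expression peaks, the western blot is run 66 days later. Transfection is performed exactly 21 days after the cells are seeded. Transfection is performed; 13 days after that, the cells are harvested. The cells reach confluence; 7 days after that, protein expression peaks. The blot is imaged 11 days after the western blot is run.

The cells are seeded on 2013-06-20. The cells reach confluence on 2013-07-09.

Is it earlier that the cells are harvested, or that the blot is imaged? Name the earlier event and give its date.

The cells are seeded: Jun 20, 2013.
Transfection is performed: Jun 20, 2013 + 21 days = Jul 11, 2013.
The cells are harvested: Jul 11, 2013 + 13 days = Jul 24, 2013.
The cells reach confluence: Jul 9, 2013.
Protein expression peaks: Jul 9, 2013 + 7 days = Jul 16, 2013.
The western blot is run: Jul 16, 2013 + 66 days = Sep 20, 2013.
The blot is imaged: Sep 20, 2013 + 11 days = Oct 1, 2013.
Comparing: the cells are harvested on Jul 24, 2013 vs the blot is imaged on Oct 1, 2013. Earlier: the cells are harvested.

The cells are harvested — 2013-07-24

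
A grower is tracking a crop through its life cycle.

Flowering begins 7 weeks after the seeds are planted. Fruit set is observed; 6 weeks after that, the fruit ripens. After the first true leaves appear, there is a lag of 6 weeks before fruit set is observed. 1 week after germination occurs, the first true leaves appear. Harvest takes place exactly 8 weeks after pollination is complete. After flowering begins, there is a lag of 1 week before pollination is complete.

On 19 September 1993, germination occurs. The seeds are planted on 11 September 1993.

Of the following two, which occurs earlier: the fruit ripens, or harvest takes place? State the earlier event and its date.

The fruit ripens — 19 December 1993

Germination occurs: Sep 19, 1993.
The first true leaves appear: Sep 19, 1993 + 1 week = Sep 26, 1993.
Fruit set is observed: Sep 26, 1993 + 6 weeks = Nov 7, 1993.
The fruit ripens: Nov 7, 1993 + 6 weeks = Dec 19, 1993.
The seeds are planted: Sep 11, 1993.
Flowering begins: Sep 11, 1993 + 7 weeks = Oct 30, 1993.
Pollination is complete: Oct 30, 1993 + 1 week = Nov 6, 1993.
Harvest takes place: Nov 6, 1993 + 8 weeks = Jan 1, 1994.
Comparing: the fruit ripens on Dec 19, 1993 vs harvest takes place on Jan 1, 1994. Earlier: the fruit ripens.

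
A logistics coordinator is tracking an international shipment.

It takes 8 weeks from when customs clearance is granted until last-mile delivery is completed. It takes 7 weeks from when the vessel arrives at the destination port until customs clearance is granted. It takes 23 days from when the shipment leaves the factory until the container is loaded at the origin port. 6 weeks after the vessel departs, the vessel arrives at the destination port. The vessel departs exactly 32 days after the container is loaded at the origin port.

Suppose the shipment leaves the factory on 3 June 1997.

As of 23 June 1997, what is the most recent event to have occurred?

The shipment leaves the factory: Jun 3, 1997.
The container is loaded at the origin port: Jun 3, 1997 + 23 days = Jun 26, 1997.
The vessel departs: Jun 26, 1997 + 32 days = Jul 28, 1997.
The vessel arrives at the destination port: Jul 28, 1997 + 6 weeks = Sep 8, 1997.
Customs clearance is granted: Sep 8, 1997 + 7 weeks = Oct 27, 1997.
Last-mile delivery is completed: Oct 27, 1997 + 8 weeks = Dec 22, 1997.
Jun 23, 1997 falls between when the shipment leaves the factory (Jun 3, 1997) and when the container is loaded at the origin port (Jun 26, 1997).

The shipment leaves the factory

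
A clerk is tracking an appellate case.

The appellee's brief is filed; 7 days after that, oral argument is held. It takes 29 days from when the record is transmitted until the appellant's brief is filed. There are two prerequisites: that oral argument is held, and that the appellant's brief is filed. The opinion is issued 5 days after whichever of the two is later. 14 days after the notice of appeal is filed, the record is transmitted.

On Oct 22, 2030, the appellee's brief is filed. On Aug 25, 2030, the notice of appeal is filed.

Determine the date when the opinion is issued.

The appellee's brief is filed: Oct 22, 2030.
Oral argument is held: Oct 22, 2030 + 7 days = Oct 29, 2030.
The notice of appeal is filed: Aug 25, 2030.
The record is transmitted: Aug 25, 2030 + 14 days = Sep 8, 2030.
The appellant's brief is filed: Sep 8, 2030 + 29 days = Oct 7, 2030.
Both prerequisites met — oral argument is held (Oct 29, 2030), the appellant's brief is filed (Oct 7, 2030); the later is Oct 29, 2030.
The opinion is issued: Oct 29, 2030 + 5 days = Nov 3, 2030.

Nov 3, 2030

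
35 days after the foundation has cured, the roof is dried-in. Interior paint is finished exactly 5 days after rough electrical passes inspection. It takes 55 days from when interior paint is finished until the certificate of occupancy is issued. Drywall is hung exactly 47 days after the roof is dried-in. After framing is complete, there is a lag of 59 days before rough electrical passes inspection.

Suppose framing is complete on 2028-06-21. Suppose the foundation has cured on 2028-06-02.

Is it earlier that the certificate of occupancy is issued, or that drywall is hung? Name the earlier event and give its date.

Framing is complete: Jun 21, 2028.
Rough electrical passes inspection: Jun 21, 2028 + 59 days = Aug 19, 2028.
Interior paint is finished: Aug 19, 2028 + 5 days = Aug 24, 2028.
The certificate of occupancy is issued: Aug 24, 2028 + 55 days = Oct 18, 2028.
The foundation has cured: Jun 2, 2028.
The roof is dried-in: Jun 2, 2028 + 35 days = Jul 7, 2028.
Drywall is hung: Jul 7, 2028 + 47 days = Aug 23, 2028.
Comparing: the certificate of occupancy is issued on Oct 18, 2028 vs drywall is hung on Aug 23, 2028. Earlier: drywall is hung.

Drywall is hung — 2028-08-23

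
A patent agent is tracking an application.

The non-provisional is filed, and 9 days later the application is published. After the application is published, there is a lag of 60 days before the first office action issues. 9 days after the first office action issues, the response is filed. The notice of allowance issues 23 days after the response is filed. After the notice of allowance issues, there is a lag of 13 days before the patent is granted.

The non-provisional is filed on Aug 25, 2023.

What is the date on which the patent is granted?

The non-provisional is filed: Aug 25, 2023.
The application is published: Aug 25, 2023 + 9 days = Sep 3, 2023.
The first office action issues: Sep 3, 2023 + 60 days = Nov 2, 2023.
The response is filed: Nov 2, 2023 + 9 days = Nov 11, 2023.
The notice of allowance issues: Nov 11, 2023 + 23 days = Dec 4, 2023.
The patent is granted: Dec 4, 2023 + 13 days = Dec 17, 2023.

Dec 17, 2023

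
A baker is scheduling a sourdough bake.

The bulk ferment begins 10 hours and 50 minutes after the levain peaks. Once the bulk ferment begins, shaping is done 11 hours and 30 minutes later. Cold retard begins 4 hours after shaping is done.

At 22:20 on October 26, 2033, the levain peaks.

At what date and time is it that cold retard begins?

The levain peaks: 22:20 Oct 26, 2033.
The bulk ferment begins: 22:20 Oct 26, 2033 + 10h50m = 09:10 Oct 27, 2033.
Shaping is done: 09:10 Oct 27, 2033 + 11h30m = 20:40 Oct 27, 2033.
Cold retard begins: 20:40 Oct 27, 2033 + 4h = 00:40 Oct 28, 2033.

00:40 on October 28, 2033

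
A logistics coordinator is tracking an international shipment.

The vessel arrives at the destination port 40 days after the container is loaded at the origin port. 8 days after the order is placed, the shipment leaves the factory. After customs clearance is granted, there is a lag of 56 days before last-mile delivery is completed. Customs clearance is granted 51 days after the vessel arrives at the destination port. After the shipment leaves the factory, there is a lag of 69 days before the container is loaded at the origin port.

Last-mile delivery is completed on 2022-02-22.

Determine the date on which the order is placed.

2021-07-13

Last-mile delivery is completed: Feb 22, 2022.
Customs clearance is granted: Feb 22, 2022 − 56 days = Dec 28, 2021.
The vessel arrives at the destination port: Dec 28, 2021 − 51 days = Nov 7, 2021.
The container is loaded at the origin port: Nov 7, 2021 − 40 days = Sep 28, 2021.
The shipment leaves the factory: Sep 28, 2021 − 69 days = Jul 21, 2021.
The order is placed: Jul 21, 2021 − 8 days = Jul 13, 2021.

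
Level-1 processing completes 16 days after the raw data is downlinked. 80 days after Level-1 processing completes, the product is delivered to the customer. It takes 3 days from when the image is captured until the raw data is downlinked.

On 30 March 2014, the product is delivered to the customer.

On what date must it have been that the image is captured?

The product is delivered to the customer: Mar 30, 2014.
Level-1 processing completes: Mar 30, 2014 − 80 days = Jan 9, 2014.
The raw data is downlinked: Jan 9, 2014 − 16 days = Dec 24, 2013.
The image is captured: Dec 24, 2013 − 3 days = Dec 21, 2013.

21 December 2013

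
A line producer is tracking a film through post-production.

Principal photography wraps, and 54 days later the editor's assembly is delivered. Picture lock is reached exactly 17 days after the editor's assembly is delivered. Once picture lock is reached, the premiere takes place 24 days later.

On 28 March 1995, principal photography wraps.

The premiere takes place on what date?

Principal photography wraps: Mar 28, 1995.
The editor's assembly is delivered: Mar 28, 1995 + 54 days = May 21, 1995.
Picture lock is reached: May 21, 1995 + 17 days = Jun 7, 1995.
The premiere takes place: Jun 7, 1995 + 24 days = Jul 1, 1995.

1 July 1995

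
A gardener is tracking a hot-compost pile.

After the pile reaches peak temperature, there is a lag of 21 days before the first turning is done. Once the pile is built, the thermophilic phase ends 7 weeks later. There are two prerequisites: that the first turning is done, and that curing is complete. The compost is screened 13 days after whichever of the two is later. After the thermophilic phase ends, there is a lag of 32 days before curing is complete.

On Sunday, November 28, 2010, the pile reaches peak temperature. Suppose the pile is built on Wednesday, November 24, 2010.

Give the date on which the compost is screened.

The pile reaches peak temperature: Nov 28, 2010.
The first turning is done: Nov 28, 2010 + 21 days = Dec 19, 2010.
The pile is built: Nov 24, 2010.
The thermophilic phase ends: Nov 24, 2010 + 7 weeks = Jan 12, 2011.
Curing is complete: Jan 12, 2011 + 32 days = Feb 13, 2011.
Both prerequisites met — the first turning is done (Dec 19, 2010), curing is complete (Feb 13, 2011); the later is Feb 13, 2011.
The compost is screened: Feb 13, 2011 + 13 days = Feb 26, 2011.

Saturday, February 26, 2011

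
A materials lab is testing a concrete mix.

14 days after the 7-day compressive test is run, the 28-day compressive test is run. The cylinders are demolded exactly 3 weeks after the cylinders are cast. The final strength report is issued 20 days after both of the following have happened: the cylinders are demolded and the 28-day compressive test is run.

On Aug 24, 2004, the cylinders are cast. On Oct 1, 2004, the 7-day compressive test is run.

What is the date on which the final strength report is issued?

The cylinders are cast: Aug 24, 2004.
The cylinders are demolded: Aug 24, 2004 + 3 weeks = Sep 14, 2004.
The 7-day compressive test is run: Oct 1, 2004.
The 28-day compressive test is run: Oct 1, 2004 + 14 days = Oct 15, 2004.
Both prerequisites met — the cylinders are demolded (Sep 14, 2004), the 28-day compressive test is run (Oct 15, 2004); the later is Oct 15, 2004.
The final strength report is issued: Oct 15, 2004 + 20 days = Nov 4, 2004.

Nov 4, 2004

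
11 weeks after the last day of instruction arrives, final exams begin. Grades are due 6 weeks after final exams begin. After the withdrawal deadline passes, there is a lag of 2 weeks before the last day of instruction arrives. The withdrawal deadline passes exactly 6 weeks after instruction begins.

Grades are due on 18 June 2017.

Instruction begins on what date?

Grades are due: Jun 18, 2017.
Final exams begin: Jun 18, 2017 − 6 weeks = May 7, 2017.
The last day of instruction arrives: May 7, 2017 − 11 weeks = Feb 19, 2017.
The withdrawal deadline passes: Feb 19, 2017 − 2 weeks = Feb 5, 2017.
Instruction begins: Feb 5, 2017 − 6 weeks = Dec 25, 2016.

25 December 2016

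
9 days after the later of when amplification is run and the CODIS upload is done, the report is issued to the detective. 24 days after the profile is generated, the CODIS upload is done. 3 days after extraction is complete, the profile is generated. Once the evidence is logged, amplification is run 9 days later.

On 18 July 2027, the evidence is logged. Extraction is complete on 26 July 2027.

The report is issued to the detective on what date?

The evidence is logged: Jul 18, 2027.
Amplification is run: Jul 18, 2027 + 9 days = Jul 27, 2027.
Extraction is complete: Jul 26, 2027.
The profile is generated: Jul 26, 2027 + 3 days = Jul 29, 2027.
The CODIS upload is done: Jul 29, 2027 + 24 days = Aug 22, 2027.
Both prerequisites met — amplification is run (Jul 27, 2027), the CODIS upload is done (Aug 22, 2027); the later is Aug 22, 2027.
The report is issued to the detective: Aug 22, 2027 + 9 days = Aug 31, 2027.

31 August 2027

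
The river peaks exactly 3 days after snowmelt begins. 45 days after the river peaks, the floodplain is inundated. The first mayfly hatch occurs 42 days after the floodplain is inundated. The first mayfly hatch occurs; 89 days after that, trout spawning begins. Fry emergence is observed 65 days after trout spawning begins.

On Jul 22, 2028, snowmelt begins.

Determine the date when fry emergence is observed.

Snowmelt begins: Jul 22, 2028.
The river peaks: Jul 22, 2028 + 3 days = Jul 25, 2028.
The floodplain is inundated: Jul 25, 2028 + 45 days = Sep 8, 2028.
The first mayfly hatch occurs: Sep 8, 2028 + 42 days = Oct 20, 2028.
Trout spawning begins: Oct 20, 2028 + 89 days = Jan 17, 2029.
Fry emergence is observed: Jan 17, 2029 + 65 days = Mar 23, 2029.

Mar 23, 2029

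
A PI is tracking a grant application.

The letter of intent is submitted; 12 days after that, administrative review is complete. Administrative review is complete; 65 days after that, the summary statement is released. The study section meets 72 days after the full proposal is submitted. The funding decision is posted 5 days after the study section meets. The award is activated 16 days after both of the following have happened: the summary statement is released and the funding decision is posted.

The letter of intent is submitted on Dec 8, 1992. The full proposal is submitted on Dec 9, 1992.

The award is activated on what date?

Mar 12, 1993

The letter of intent is submitted: Dec 8, 1992.
Administrative review is complete: Dec 8, 1992 + 12 days = Dec 20, 1992.
The summary statement is released: Dec 20, 1992 + 65 days = Feb 23, 1993.
The full proposal is submitted: Dec 9, 1992.
The study section meets: Dec 9, 1992 + 72 days = Feb 19, 1993.
The funding decision is posted: Feb 19, 1993 + 5 days = Feb 24, 1993.
Both prerequisites met — the summary statement is released (Feb 23, 1993), the funding decision is posted (Feb 24, 1993); the later is Feb 24, 1993.
The award is activated: Feb 24, 1993 + 16 days = Mar 12, 1993.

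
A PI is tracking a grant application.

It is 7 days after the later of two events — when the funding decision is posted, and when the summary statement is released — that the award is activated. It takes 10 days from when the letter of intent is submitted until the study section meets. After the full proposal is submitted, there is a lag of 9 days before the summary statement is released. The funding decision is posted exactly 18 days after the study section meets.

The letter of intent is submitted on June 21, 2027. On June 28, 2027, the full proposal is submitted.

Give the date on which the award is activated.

The letter of intent is submitted: Jun 21, 2027.
The study section meets: Jun 21, 2027 + 10 days = Jul 1, 2027.
The funding decision is posted: Jul 1, 2027 + 18 days = Jul 19, 2027.
The full proposal is submitted: Jun 28, 2027.
The summary statement is released: Jun 28, 2027 + 9 days = Jul 7, 2027.
Both prerequisites met — the funding decision is posted (Jul 19, 2027), the summary statement is released (Jul 7, 2027); the later is Jul 19, 2027.
The award is activated: Jul 19, 2027 + 7 days = Jul 26, 2027.

July 26, 2027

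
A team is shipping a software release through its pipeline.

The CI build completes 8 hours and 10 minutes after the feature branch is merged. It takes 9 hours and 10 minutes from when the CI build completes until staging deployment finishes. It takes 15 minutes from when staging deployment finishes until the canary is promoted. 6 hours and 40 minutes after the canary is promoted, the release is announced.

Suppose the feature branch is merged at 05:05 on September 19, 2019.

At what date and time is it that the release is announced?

The feature branch is merged: 05:05 Sep 19, 2019.
The CI build completes: 05:05 Sep 19, 2019 + 8h10m = 13:15 Sep 19, 2019.
Staging deployment finishes: 13:15 Sep 19, 2019 + 9h10m = 22:25 Sep 19, 2019.
The canary is promoted: 22:25 Sep 19, 2019 + 15m = 22:40 Sep 19, 2019.
The release is announced: 22:40 Sep 19, 2019 + 6h40m = 05:20 Sep 20, 2019.

05:20 on September 20, 2019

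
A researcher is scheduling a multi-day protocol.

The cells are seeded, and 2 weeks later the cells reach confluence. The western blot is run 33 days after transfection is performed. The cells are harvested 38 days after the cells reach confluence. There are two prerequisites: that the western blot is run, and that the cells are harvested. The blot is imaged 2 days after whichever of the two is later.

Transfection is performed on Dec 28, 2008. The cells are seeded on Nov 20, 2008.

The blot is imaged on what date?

Transfection is performed: Dec 28, 2008.
The western blot is run: Dec 28, 2008 + 33 days = Jan 30, 2009.
The cells are seeded: Nov 20, 2008.
The cells reach confluence: Nov 20, 2008 + 2 weeks = Dec 4, 2008.
The cells are harvested: Dec 4, 2008 + 38 days = Jan 11, 2009.
Both prerequisites met — the western blot is run (Jan 30, 2009), the cells are harvested (Jan 11, 2009); the later is Jan 30, 2009.
The blot is imaged: Jan 30, 2009 + 2 days = Feb 1, 2009.

Feb 1, 2009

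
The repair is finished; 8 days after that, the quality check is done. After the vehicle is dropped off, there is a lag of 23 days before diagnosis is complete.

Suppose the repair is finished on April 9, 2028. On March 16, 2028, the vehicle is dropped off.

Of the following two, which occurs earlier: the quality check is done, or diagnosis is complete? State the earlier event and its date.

The repair is finished: Apr 9, 2028.
The quality check is done: Apr 9, 2028 + 8 days = Apr 17, 2028.
The vehicle is dropped off: Mar 16, 2028.
Diagnosis is complete: Mar 16, 2028 + 23 days = Apr 8, 2028.
Comparing: the quality check is done on Apr 17, 2028 vs diagnosis is complete on Apr 8, 2028. Earlier: diagnosis is complete.

Diagnosis is complete — April 8, 2028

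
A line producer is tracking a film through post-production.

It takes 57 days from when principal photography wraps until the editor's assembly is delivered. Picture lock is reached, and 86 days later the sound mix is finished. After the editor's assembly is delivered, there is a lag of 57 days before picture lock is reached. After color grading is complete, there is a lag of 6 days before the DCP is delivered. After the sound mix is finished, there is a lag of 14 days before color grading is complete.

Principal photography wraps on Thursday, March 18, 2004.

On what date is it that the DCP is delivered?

Principal photography wraps: Mar 18, 2004.
The editor's assembly is delivered: Mar 18, 2004 + 57 days = May 14, 2004.
Picture lock is reached: May 14, 2004 + 57 days = Jul 10, 2004.
The sound mix is finished: Jul 10, 2004 + 86 days = Oct 4, 2004.
Color grading is complete: Oct 4, 2004 + 14 days = Oct 18, 2004.
The DCP is delivered: Oct 18, 2004 + 6 days = Oct 24, 2004.

Sunday, October 24, 2004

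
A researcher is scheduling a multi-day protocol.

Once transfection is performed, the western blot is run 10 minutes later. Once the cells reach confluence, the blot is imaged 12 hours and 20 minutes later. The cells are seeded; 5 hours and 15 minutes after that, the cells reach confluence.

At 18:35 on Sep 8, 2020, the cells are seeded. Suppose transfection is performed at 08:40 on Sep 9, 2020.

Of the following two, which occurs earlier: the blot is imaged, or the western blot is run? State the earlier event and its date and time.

The cells are seeded: 18:35 Sep 8, 2020.
The cells reach confluence: 18:35 Sep 8, 2020 + 5h15m = 23:50 Sep 8, 2020.
The blot is imaged: 23:50 Sep 8, 2020 + 12h20m = 12:10 Sep 9, 2020.
Transfection is performed: 08:40 Sep 9, 2020.
The western blot is run: 08:40 Sep 9, 2020 + 10m = 08:50 Sep 9, 2020.
Comparing: the blot is imaged at 12:10 Sep 9, 2020 vs the western blot is run at 08:50 Sep 9, 2020. Earlier: the western blot is run.

The western blot is run — 08:50 on Sep 9, 2020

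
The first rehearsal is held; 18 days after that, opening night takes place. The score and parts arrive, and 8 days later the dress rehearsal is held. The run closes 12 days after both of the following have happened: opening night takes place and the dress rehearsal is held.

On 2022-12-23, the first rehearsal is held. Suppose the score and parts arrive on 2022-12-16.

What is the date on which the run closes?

The first rehearsal is held: Dec 23, 2022.
Opening night takes place: Dec 23, 2022 + 18 days = Jan 10, 2023.
The score and parts arrive: Dec 16, 2022.
The dress rehearsal is held: Dec 16, 2022 + 8 days = Dec 24, 2022.
Both prerequisites met — opening night takes place (Jan 10, 2023), the dress rehearsal is held (Dec 24, 2022); the later is Jan 10, 2023.
The run closes: Jan 10, 2023 + 12 days = Jan 22, 2023.

2023-01-22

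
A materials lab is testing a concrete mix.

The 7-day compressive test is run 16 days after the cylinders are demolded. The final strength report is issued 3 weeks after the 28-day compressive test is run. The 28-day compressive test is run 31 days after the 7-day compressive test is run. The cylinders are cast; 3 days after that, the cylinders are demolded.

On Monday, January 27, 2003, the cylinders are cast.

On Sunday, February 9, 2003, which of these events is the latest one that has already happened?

The cylinders are demolded

The cylinders are cast: Jan 27, 2003.
The cylinders are demolded: Jan 27, 2003 + 3 days = Jan 30, 2003.
The 7-day compressive test is run: Jan 30, 2003 + 16 days = Feb 15, 2003.
The 28-day compressive test is run: Feb 15, 2003 + 31 days = Mar 18, 2003.
The final strength report is issued: Mar 18, 2003 + 3 weeks = Apr 8, 2003.
Feb 9, 2003 falls between when the cylinders are demolded (Jan 30, 2003) and when the 7-day compressive test is run (Feb 15, 2003).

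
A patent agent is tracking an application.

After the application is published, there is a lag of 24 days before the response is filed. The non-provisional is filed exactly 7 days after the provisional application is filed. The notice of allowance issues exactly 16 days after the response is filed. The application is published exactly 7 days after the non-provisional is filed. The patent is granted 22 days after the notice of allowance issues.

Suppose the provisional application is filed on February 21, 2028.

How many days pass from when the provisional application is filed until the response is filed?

Causal path: the provisional application is filed → the non-provisional is filed → the application is published → the response is filed.
Total delay along the path: 7 + 7 + 24 = 38 days.

38 days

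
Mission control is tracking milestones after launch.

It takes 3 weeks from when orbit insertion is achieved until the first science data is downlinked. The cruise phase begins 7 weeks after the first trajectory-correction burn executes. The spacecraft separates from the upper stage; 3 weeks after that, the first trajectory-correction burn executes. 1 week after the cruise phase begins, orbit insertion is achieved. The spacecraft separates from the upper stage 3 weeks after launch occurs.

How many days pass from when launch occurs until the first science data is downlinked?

119 days

Causal path: launch occurs → the spacecraft separates from the upper stage → the first trajectory-correction burn executes → the cruise phase begins → orbit insertion is achieved → the first science data is downlinked.
Total delay along the path: 3 + 3 + 7 + 1 + 3 weeks = 17 weeks = 119 days.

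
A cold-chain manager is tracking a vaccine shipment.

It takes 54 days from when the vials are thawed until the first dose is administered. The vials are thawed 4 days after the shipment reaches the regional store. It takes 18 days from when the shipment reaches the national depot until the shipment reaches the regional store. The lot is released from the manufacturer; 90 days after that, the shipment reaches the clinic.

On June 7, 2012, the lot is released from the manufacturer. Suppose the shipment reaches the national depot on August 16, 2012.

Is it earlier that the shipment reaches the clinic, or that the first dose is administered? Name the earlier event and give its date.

The shipment reaches the clinic — September 5, 2012

The lot is released from the manufacturer: Jun 7, 2012.
The shipment reaches the clinic: Jun 7, 2012 + 90 days = Sep 5, 2012.
The shipment reaches the national depot: Aug 16, 2012.
The shipment reaches the regional store: Aug 16, 2012 + 18 days = Sep 3, 2012.
The vials are thawed: Sep 3, 2012 + 4 days = Sep 7, 2012.
The first dose is administered: Sep 7, 2012 + 54 days = Oct 31, 2012.
Comparing: the shipment reaches the clinic on Sep 5, 2012 vs the first dose is administered on Oct 31, 2012. Earlier: the shipment reaches the clinic.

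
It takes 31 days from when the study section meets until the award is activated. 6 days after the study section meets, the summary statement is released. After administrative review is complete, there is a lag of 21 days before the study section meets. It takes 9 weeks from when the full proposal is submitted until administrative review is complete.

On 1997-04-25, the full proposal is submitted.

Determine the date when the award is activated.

1997-08-18

The full proposal is submitted: Apr 25, 1997.
Administrative review is complete: Apr 25, 1997 + 9 weeks = Jun 27, 1997.
The study section meets: Jun 27, 1997 + 21 days = Jul 18, 1997.
The award is activated: Jul 18, 1997 + 31 days = Aug 18, 1997.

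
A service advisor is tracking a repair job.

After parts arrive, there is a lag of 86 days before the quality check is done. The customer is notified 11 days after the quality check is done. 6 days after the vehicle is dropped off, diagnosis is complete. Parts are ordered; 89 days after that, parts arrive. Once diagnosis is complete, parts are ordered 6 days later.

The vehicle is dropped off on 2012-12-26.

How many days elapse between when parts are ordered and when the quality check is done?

175 days

Causal path: parts are ordered → parts arrive → the quality check is done.
Total delay along the path: 89 + 86 = 175 days.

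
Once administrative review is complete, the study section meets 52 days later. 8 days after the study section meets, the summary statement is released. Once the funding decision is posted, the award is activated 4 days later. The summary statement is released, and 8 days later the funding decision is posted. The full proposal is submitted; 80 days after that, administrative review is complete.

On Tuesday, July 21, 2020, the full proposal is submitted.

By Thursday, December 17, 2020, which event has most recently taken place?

The funding decision is posted

The full proposal is submitted: Jul 21, 2020.
Administrative review is complete: Jul 21, 2020 + 80 days = Oct 9, 2020.
The study section meets: Oct 9, 2020 + 52 days = Nov 30, 2020.
The summary statement is released: Nov 30, 2020 + 8 days = Dec 8, 2020.
The funding decision is posted: Dec 8, 2020 + 8 days = Dec 16, 2020.
The award is activated: Dec 16, 2020 + 4 days = Dec 20, 2020.
Dec 17, 2020 falls between when the funding decision is posted (Dec 16, 2020) and when the award is activated (Dec 20, 2020).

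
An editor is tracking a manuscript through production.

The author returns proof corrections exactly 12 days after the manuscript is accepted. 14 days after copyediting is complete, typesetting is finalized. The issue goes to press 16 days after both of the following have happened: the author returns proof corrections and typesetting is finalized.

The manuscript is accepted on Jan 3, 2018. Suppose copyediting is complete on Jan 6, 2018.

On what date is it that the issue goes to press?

Feb 5, 2018

The manuscript is accepted: Jan 3, 2018.
The author returns proof corrections: Jan 3, 2018 + 12 days = Jan 15, 2018.
Copyediting is complete: Jan 6, 2018.
Typesetting is finalized: Jan 6, 2018 + 14 days = Jan 20, 2018.
Both prerequisites met — the author returns proof corrections (Jan 15, 2018), typesetting is finalized (Jan 20, 2018); the later is Jan 20, 2018.
The issue goes to press: Jan 20, 2018 + 16 days = Feb 5, 2018.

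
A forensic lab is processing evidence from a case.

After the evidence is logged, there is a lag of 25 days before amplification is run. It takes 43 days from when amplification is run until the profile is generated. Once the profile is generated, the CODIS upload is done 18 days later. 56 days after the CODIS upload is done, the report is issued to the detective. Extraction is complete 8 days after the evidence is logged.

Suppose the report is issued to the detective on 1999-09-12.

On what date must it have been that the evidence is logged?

The report is issued to the detective: Sep 12, 1999.
The CODIS upload is done: Sep 12, 1999 − 56 days = Jul 18, 1999.
The profile is generated: Jul 18, 1999 − 18 days = Jun 30, 1999.
Amplification is run: Jun 30, 1999 − 43 days = May 18, 1999.
The evidence is logged: May 18, 1999 − 25 days = Apr 23, 1999.

1999-04-23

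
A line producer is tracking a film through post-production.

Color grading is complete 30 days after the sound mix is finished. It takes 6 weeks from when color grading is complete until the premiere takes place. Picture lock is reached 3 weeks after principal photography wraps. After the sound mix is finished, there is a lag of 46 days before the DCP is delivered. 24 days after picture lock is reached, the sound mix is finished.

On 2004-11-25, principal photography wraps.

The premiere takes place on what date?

Principal photography wraps: Nov 25, 2004.
Picture lock is reached: Nov 25, 2004 + 3 weeks = Dec 16, 2004.
The sound mix is finished: Dec 16, 2004 + 24 days = Jan 9, 2005.
Color grading is complete: Jan 9, 2005 + 30 days = Feb 8, 2005.
The premiere takes place: Feb 8, 2005 + 6 weeks = Mar 22, 2005.

2005-03-22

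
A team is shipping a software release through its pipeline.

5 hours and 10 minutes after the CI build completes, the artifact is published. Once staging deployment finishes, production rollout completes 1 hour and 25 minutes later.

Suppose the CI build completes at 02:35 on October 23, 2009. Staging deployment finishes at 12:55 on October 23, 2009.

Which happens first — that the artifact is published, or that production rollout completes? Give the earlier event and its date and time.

The artifact is published — 07:45 on October 23, 2009

The CI build completes: 02:35 Oct 23, 2009.
The artifact is published: 02:35 Oct 23, 2009 + 5h10m = 07:45 Oct 23, 2009.
Staging deployment finishes: 12:55 Oct 23, 2009.
Production rollout completes: 12:55 Oct 23, 2009 + 1h25m = 14:20 Oct 23, 2009.
Comparing: the artifact is published at 07:45 Oct 23, 2009 vs production rollout completes at 14:20 Oct 23, 2009. Earlier: the artifact is published.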